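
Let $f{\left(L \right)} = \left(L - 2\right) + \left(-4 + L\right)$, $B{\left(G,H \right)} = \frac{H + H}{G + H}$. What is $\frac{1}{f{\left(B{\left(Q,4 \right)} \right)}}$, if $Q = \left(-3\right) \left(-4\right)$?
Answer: $- \frac{1}{5} \approx -0.2$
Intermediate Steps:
$Q = 12$
$B{\left(G,H \right)} = \frac{2 H}{G + H}$
$f{\left(L \right)} = -6 + 2 L$ ($f{\left(L \right)} = \left(-2 + L\right) + \left(-4 + L\right) = -6 + 2 L$)
$\frac{1}{f{\left(B{\left(Q,4 \right)} \right)}} = \frac{1}{-6 + 2 \cdot 2 \cdot 4 \frac{1}{12 + 4}} = \frac{1}{-6 + 2 \cdot 2 \cdot 4 \cdot \frac{1}{16}} = \frac{1}{-6 + 2 \cdot \frac{1}{2}} = \frac{1}{-6 + 1} = \frac{1}{-5} = - \frac{1}{5}$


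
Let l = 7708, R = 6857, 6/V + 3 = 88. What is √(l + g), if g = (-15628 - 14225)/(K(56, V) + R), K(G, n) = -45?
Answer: √89368404229/3406 ≈ 87.770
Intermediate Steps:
V = 6/85 (V = 6/(-3 + 88) = 6/85 ≈ 0.070588)
g = -29853/6812 (g = (-15628 - 14225)/(-45 + 6857) = -29853/6812 ≈ -4.3824)
√(l + g) = √(7708 - 29853/6812) = √(52477043/6812) = √89368404229/3406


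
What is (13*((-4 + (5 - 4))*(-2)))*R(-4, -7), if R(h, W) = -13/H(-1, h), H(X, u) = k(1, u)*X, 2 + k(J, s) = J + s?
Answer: -1014/5 ≈ -202.80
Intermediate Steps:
k(J, s) = -2 + J + s (k(J, s) = -2 + (J + s) = -2 + J + s)
H(X, u) = X*(-1 + u) (H(X, u) = (-2 + 1 + u)*X = (-1 + u)*X = X*(-1 + u))
R(h, W) = -13/(1 - h) (R(h, W) = -13*(-1/(-1 + h)) = -13/(1 - h))
(13*((-4 + (5 - 4))*(-2)))*R(-4, -7) = (13*((-4 + (5 - 4))*(-2)))*(13/(-1 - 4)) = (13*((-4 + 1)*(-2)))*(13/(-5)) = (13*(-3*(-2)))*(13*(-⅕)) = (13*6)*(-13/5) = 78*(-13/5) = -1014/5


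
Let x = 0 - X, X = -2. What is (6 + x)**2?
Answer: 64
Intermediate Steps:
x = 2 (x = 0 - 1*(-2) = 0 + 2 = 2)
(6 + x)**2 = (6 + 2)**2 = 8**2 = 64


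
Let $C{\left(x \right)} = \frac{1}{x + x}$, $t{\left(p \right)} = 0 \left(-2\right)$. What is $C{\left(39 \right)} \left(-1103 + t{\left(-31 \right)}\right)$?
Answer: $- \frac{1103}{78} \approx -14.141$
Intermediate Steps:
$t{\left(p \right)} = 0$
$C{\left(x \right)} = \frac{1}{2 x}$
$C{\left(39 \right)} \left(-1103 + t{\left(-31 \right)}\right) = \frac{1}{2 \cdot 39} \left(-1103 + 0\right) = \frac{1}{2} \cdot \frac{1}{39} \left(-1103\right) = \frac{1}{78} \left(-1103\right) = - \frac{1103}{78}$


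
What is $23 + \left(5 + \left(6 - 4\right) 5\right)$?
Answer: $38$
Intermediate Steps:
$23 + \left(5 + \left(6 - 4\right) 5\right) = 23 + \left(5 + 2 \cdot 5\right) = 23 + \left(5 + 10\right) = 23 + 15 = 38$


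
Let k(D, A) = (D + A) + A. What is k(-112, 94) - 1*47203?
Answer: -47127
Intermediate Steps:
k(D, A) = D + 2*A (k(D, A) = (A + D) + A = D + 2*A)
k(-112, 94) - 1*47203 = (-112 + 2*94) - 1*47203 = (-112 + 188) - 47203 = 76 - 47203 = -47127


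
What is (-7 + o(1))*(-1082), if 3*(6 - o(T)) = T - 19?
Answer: -5410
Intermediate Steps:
o(T) = 37/3 - T/3 (o(T) = 6 - (T - 19)/3 = 6 - (-19 + T)/3 = 6 + (19/3 - T/3) = 37/3 - T/3)
(-7 + o(1))*(-1082) = (-7 + (37/3 - ⅓*1))*(-1082) = (-7 + (37/3 - ⅓))*(-1082) = (-7 + 12)*(-1082) = 5*(-1082) = -5410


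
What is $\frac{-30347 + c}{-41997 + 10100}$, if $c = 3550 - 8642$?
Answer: $\frac{35439}{31897} \approx 1.111$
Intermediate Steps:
$c = -5092$ ($c = 3550 - 8642 = -5092$)
$\frac{-30347 + c}{-41997 + 10100} = \frac{-30347 - 5092}{-41997 + 10100} = - \frac{35439}{-31897} = \left(-35439\right) \left(- \frac{1}{31897}\right) = \frac{35439}{31897}$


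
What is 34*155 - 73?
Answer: 5197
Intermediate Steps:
34*155 - 73 = 5270 - 73 = 5197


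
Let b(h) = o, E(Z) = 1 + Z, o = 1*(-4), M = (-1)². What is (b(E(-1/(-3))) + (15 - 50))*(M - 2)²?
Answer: -39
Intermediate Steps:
M = 1
o = -4
b(h) = -4
(b(E(-1/(-3))) + (15 - 50))*(M - 2)² = (-4 + (15 - 50))*(1 - 2)² = (-4 - 35)*(-1)² = -39*1 = -39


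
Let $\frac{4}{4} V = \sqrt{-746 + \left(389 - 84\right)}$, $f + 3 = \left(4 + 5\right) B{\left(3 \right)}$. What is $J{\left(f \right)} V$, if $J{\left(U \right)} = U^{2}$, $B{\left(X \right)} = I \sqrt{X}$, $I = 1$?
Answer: $i \left(5292 - 1134 \sqrt{3}\right) \approx 3327.9 i$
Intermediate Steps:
$B{\left(X \right)} = \sqrt{X}$ ($B{\left(X \right)} = 1 \sqrt{X} = \sqrt{X}$)
$f = -3 + 9 \sqrt{3}$ ($f = -3 + \left(4 + 5\right) \sqrt{3} = -3 + 9 \sqrt{3} \approx 12.588$)
$V = 21 i$ ($V = \sqrt{-746 + \left(389 - 84\right)} = \sqrt{-746 + 305} = \sqrt{-441} = 21 i \approx 21.0 i$)
$J{\left(f \right)} V = \left(-3 + 9 \sqrt{3}\right)^{2} \cdot 21 i = 21 i \left(-3 + 9 \sqrt{3}\right)^{2}$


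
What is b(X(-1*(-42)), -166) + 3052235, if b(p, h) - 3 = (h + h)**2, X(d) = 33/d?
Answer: 3162462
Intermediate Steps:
b(p, h) = 3 + 4*h**2 (b(p, h) = 3 + (h + h)**2 = 3 + (2*h)**2 = 3 + 4*h**2)
b(X(-1*(-42)), -166) + 3052235 = (3 + 4*(-166)**2) + 3052235 = (3 + 4*27556) + 3052235 = (3 + 110224) + 3052235 = 110227 + 3052235 = 3162462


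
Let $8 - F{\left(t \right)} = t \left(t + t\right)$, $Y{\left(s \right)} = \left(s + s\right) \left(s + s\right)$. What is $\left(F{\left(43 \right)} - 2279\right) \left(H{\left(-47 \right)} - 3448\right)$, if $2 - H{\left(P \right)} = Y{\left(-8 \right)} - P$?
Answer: $22377781$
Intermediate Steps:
$Y{\left(s \right)} = 4 s^{2}$ ($Y{\left(s \right)} = 2 s 2 s = 4 s^{2}$)
$F{\left(t \right)} = 8 - 2 t^{2}$ ($F{\left(t \right)} = 8 - t \left(t + t\right) = 8 - t 2 t = 8 - 2 t^{2}$)
$H{\left(P \right)} = -254 + P$ ($H{\left(P \right)} = 2 - \left(4 \left(-8\right)^{2} - P\right) = 2 - \left(4 \cdot 64 - P\right) = 2 - \left(256 - P\right) = 2 + \left(-256 + P\right) = -254 + P$)
$\left(F{\left(43 \right)} - 2279\right) \left(H{\left(-47 \right)} - 3448\right) = \left(\left(8 - 2 \cdot 43^{2}\right) - 2279\right) \left(\left(-254 - 47\right) - 3448\right) = \left(\left(8 - 3698\right) - 2279\right) \left(-301 - 3448\right) = \left(\left(8 - 3698\right) - 2279\right) \left(-3749\right) = \left(-3690 - 2279\right) \left(-3749\right) = \left(-5969\right) \left(-3749\right) = 22377781$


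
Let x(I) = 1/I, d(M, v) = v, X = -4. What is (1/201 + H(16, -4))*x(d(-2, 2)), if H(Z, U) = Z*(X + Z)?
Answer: 38593/402 ≈ 96.002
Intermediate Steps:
H(Z, U) = Z*(-4 + Z)
(1/201 + H(16, -4))*x(d(-2, 2)) = (1/201 + 16*(-4 + 16))/2 = (1/201 + 16*12)*(½) = (1/201 + 192)*(½) = (38593/201)*(½) = 38593/402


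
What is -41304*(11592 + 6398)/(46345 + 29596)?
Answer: -743058960/75941 ≈ -9784.7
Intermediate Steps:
-41304*(11592 + 6398)/(46345 + 29596) = -41304/(75941/17990) = -41304/(75941*(1/17990)) = -41304/75941/17990 = -41304*17990/75941 = -743058960/75941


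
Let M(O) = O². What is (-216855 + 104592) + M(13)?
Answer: -112094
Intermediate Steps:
(-216855 + 104592) + M(13) = (-216855 + 104592) + 13² = -112263 + 169 = -112094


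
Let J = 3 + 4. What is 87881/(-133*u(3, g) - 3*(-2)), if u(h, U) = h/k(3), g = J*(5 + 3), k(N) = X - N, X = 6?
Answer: -87881/127 ≈ -691.98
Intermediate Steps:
k(N) = 6 - N
J = 7
g = 56 (g = 7*(5 + 3) = 7*8 = 56)
u(h, U) = h/3 (u(h, U) = h/(6 - 1*3) = h/(6 - 3) = h/3)
87881/(-133*u(3, g) - 3*(-2)) = 87881/(-133*3/3 - 3*(-2)) = 87881/(-133*1 + 6) = 87881/(-133 + 6) = 87881/(-127) = 87881*(-1/127) = -87881/127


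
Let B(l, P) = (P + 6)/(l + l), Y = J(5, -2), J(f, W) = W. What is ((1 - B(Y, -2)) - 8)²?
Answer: 36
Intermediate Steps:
Y = -2
B(l, P) = (6 + P)/(2*l) (B(l, P) = (6 + P)/((2*l)) = (6 + P)*(1/(2*l)) = (6 + P)/(2*l))
((1 - B(Y, -2)) - 8)² = ((1 - (6 - 2)/(2*(-2))) - 8)² = ((1 - (-1)*4/(2*2)) - 8)² = ((1 - 1*(-1)) - 8)² = ((1 + 1) - 8)² = (2 - 8)² = (-6)² = 36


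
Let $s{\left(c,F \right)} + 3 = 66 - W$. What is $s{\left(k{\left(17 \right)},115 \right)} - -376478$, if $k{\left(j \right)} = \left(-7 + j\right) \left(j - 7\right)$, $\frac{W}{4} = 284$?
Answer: $375405$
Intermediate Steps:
$W = 1136$ ($W = 4 \cdot 284 = 1136$)
$k{\left(j \right)} = \left(-7 + j\right)^{2}$ ($k{\left(j \right)} = \left(-7 + j\right) \left(-7 + j\right) = \left(-7 + j\right)^{2}$)
$s{\left(c,F \right)} = -1073$ ($s{\left(c,F \right)} = -3 + \left(66 - 1136\right) = -3 - 1070 = -1073$)
$s{\left(k{\left(17 \right)},115 \right)} - -376478 = -1073 - -376478 = -1073 + 376478 = 375405$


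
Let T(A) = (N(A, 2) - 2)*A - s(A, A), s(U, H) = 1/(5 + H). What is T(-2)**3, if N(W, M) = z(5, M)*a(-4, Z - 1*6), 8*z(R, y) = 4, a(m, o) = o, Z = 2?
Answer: 12167/27 ≈ 450.63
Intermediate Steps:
z(R, y) = 1/2 (z(R, y) = (1/8)*4 = 1/2)
N(W, M) = -2 (N(W, M) = (2 - 1*6)/2 = (2 - 6)/2 = (1/2)*(-4) = -2)
T(A) = -1/(5 + A) - 4*A (T(A) = (-2 - 2)*A - 1/(5 + A) = -4*A - 1/(5 + A) = -1/(5 + A) - 4*A)
T(-2)**3 = ((-1 - 4*(-2)*(5 - 2))/(5 - 2))**3 = ((-1 - 4*(-2)*3)/3)**3 = ((-1 + 24)/3)**3 = ((1/3)*23)**3 = (23/3)**3 = 12167/27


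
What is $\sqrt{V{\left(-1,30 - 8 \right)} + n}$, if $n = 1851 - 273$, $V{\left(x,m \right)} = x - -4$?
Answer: $\sqrt{1581} \approx 39.762$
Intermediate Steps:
$V{\left(x,m \right)} = 4 + x$ ($V{\left(x,m \right)} = x + 4 = 4 + x$)
$n = 1578$ ($n = 1851 - 273 = 1578$)
$\sqrt{V{\left(-1,30 - 8 \right)} + n} = \sqrt{\left(4 - 1\right) + 1578} = \sqrt{3 + 1578} = \sqrt{1581}$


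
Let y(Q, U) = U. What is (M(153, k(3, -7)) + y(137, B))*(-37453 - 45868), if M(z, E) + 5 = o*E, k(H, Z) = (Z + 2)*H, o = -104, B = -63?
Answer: -124314932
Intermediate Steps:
k(H, Z) = H*(2 + Z) (k(H, Z) = (2 + Z)*H = H*(2 + Z))
M(z, E) = -5 - 104*E
(M(153, k(3, -7)) + y(137, B))*(-37453 - 45868) = ((-5 - 312*(2 - 7)) - 63)*(-37453 - 45868) = ((-5 - 312*(-5)) - 63)*(-83321) = ((-5 - 104*(-15)) - 63)*(-83321) = ((-5 + 1560) - 63)*(-83321) = (1555 - 63)*(-83321) = 1492*(-83321) = -124314932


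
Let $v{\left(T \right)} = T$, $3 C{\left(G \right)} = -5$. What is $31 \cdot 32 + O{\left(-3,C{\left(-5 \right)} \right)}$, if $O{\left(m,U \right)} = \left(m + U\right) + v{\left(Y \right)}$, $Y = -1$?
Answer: $\frac{2959}{3} \approx 986.33$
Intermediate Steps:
$C{\left(G \right)} = - \frac{5}{3}$ ($C{\left(G \right)} = \frac{1}{3} \left(-5\right) = - \frac{5}{3}$)
$O{\left(m,U \right)} = -1 + U + m$ ($O{\left(m,U \right)} = \left(m + U\right) - 1 = \left(U + m\right) - 1 = -1 + U + m$)
$31 \cdot 32 + O{\left(-3,C{\left(-5 \right)} \right)} = 31 \cdot 32 - \frac{17}{3} = 992 - \frac{17}{3} = \frac{2959}{3}$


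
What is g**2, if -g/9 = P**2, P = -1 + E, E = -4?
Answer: 50625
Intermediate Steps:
P = -5 (P = -1 - 4 = -5)
g = -225 (g = -9*(-5)**2 = -9*25 = -225)
g**2 = (-225)**2 = 50625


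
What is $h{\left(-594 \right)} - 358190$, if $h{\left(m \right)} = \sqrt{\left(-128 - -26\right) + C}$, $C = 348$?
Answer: $-358190 + \sqrt{246} \approx -3.5817 \cdot 10^{5}$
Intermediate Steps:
$h{\left(m \right)} = \sqrt{246}$ ($h{\left(m \right)} = \sqrt{\left(-128 - -26\right) + 348} = \sqrt{\left(-128 + 26\right) + 348} = \sqrt{-102 + 348} = \sqrt{246}$)
$h{\left(-594 \right)} - 358190 = \sqrt{246} - 358190 = -358190 + \sqrt{246}$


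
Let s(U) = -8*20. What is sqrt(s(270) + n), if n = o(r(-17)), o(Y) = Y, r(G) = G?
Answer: I*sqrt(177) ≈ 13.304*I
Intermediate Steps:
s(U) = -160
n = -17
sqrt(s(270) + n) = sqrt(-160 - 17) = sqrt(-177) = I*sqrt(177)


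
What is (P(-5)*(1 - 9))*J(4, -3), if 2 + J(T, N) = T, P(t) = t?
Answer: 80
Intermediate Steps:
J(T, N) = -2 + T
(P(-5)*(1 - 9))*J(4, -3) = (-5*(1 - 9))*(-2 + 4) = -5*(-8)*2 = 40*2 = 80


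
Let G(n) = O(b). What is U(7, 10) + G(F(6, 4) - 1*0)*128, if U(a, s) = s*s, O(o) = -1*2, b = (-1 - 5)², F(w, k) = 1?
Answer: -156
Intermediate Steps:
b = 36 (b = (-6)² = 36)
O(o) = -2
U(a, s) = s²
G(n) = -2
U(7, 10) + G(F(6, 4) - 1*0)*128 = 10² - 2*128 = 100 - 256 = -156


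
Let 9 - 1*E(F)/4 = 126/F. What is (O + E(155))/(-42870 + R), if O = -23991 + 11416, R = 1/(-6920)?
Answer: 2690563816/9196472431 ≈ 0.29256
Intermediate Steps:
E(F) = 36 - 504/F
R = -1/6920 ≈ -0.00014451
O = -12575
(O + E(155))/(-42870 + R) = (-12575 + (36 - 504/155))/(-42870 - 1/6920) = (-12575 + (36 - 504*1/155))/(-296660401/6920) = (-12575 + (36 - 504/155))*(-6920/296660401) = (-12575 + 5076/155)*(-6920/296660401) = -1944049/155*(-6920/296660401) = 2690563816/9196472431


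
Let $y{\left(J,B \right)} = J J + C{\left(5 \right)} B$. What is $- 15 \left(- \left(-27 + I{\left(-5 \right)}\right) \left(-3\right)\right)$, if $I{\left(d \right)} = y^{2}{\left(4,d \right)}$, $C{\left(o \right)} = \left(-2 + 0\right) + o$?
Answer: $1170$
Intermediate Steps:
$C{\left(o \right)} = -2 + o$
$y{\left(J,B \right)} = J^{2} + 3 B$ ($y{\left(J,B \right)} = J J + \left(-2 + 5\right) B = J^{2} + 3 B$)
$I{\left(d \right)} = \left(16 + 3 d\right)^{2}$ ($I{\left(d \right)} = \left(4^{2} + 3 d\right)^{2} = \left(16 + 3 d\right)^{2}$)
$- 15 \left(- \left(-27 + I{\left(-5 \right)}\right) \left(-3\right)\right) = - 15 \left(- \left(-27 + \left(16 + 3 \left(-5\right)\right)^{2}\right) \left(-3\right)\right) = - 15 \left(- \left(-27 + \left(16 - 15\right)^{2}\right) \left(-3\right)\right) = - 15 \left(- \left(-27 + 1^{2}\right) \left(-3\right)\right) = - 15 \left(- \left(-27 + 1\right) \left(-3\right)\right) = - 15 \left(- \left(-26\right) \left(-3\right)\right) = - 15 \left(\left(-1\right) 78\right) = \left(-15\right) \left(-78\right) = 1170$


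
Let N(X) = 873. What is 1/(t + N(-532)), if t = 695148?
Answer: 1/696021 ≈ 1.4367e-6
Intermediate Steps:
1/(t + N(-532)) = 1/(695148 + 873) = 1/696021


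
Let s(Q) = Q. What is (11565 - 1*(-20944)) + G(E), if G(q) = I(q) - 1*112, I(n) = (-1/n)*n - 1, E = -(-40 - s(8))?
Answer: 32395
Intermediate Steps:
E = 48 (E = -(-40 - 1*8) = -(-40 - 8) = -1*(-48) = 48)
I(n) = -2 (I(n) = -1 - 1 = -2)
G(q) = -114 (G(q) = -2 - 1*112 = -2 - 112 = -114)
(11565 - 1*(-20944)) + G(E) = (11565 - 1*(-20944)) - 114 = (11565 + 20944) - 114 = 32509 - 114 = 32395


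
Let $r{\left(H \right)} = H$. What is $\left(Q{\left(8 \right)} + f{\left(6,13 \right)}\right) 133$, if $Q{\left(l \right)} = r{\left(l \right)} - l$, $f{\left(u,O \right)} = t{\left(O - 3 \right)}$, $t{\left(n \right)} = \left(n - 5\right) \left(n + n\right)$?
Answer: $13300$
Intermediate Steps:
$t{\left(n \right)} = 2 n \left(-5 + n\right)$ ($t{\left(n \right)} = \left(-5 + n\right) 2 n = 2 n \left(-5 + n\right)$)
$f{\left(u,O \right)} = 2 \left(-8 + O\right) \left(-3 + O\right)$ ($f{\left(u,O \right)} = 2 \left(O - 3\right) \left(-5 + \left(O - 3\right)\right) = 2 \left(-3 + O\right) \left(-5 + \left(-3 + O\right)\right) = 2 \left(-3 + O\right) \left(-8 + O\right) = 2 \left(-8 + O\right) \left(-3 + O\right)$)
$Q{\left(l \right)} = 0$ ($Q{\left(l \right)} = l - l = 0$)
$\left(Q{\left(8 \right)} + f{\left(6,13 \right)}\right) 133 = \left(0 + 2 \left(-8 + 13\right) \left(-3 + 13\right)\right) 133 = \left(0 + 2 \cdot 5 \cdot 10\right) 133 = \left(0 + 100\right) 133 = 100 \cdot 133 = 13300$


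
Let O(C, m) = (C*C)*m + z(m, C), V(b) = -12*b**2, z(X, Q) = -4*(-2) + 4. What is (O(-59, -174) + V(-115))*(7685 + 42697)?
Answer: -38511093924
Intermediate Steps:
z(X, Q) = 12 (z(X, Q) = 8 + 4 = 12)
O(C, m) = 12 + m*C**2 (O(C, m) = (C*C)*m + 12 = C**2*m + 12 = m*C**2 + 12 = 12 + m*C**2)
(O(-59, -174) + V(-115))*(7685 + 42697) = ((12 - 174*(-59)**2) - 12*(-115)**2)*(7685 + 42697) = ((12 - 174*3481) - 12*13225)*50382 = ((12 - 605694) - 158700)*50382 = (-605682 - 158700)*50382 = -764382*50382 = -38511093924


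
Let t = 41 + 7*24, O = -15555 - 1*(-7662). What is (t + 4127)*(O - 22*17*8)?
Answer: -47197360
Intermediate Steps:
O = -7893 (O = -15555 + 7662 = -7893)
t = 209 (t = 41 + 168 = 209)
(t + 4127)*(O - 22*17*8) = (209 + 4127)*(-7893 - 22*17*8) = 4336*(-7893 - 374*8) = 4336*(-7893 - 2992) = 4336*(-10885) = -47197360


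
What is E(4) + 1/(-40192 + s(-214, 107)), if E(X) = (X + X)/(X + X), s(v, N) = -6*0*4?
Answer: 40191/40192 ≈ 0.99998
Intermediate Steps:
s(v, N) = 0 (s(v, N) = 0*4 = 0)
E(X) = 1 (E(X) = (2*X)/((2*X)) = (2*X)*(1/(2*X)) = 1)
E(4) + 1/(-40192 + s(-214, 107)) = 1 + 1/(-40192 + 0) = 1 + 1/(-40192) = 1 - 1/40192 = 40191/40192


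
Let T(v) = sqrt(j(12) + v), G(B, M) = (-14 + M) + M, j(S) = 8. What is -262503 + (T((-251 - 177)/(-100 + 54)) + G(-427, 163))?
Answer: -262191 + sqrt(9154)/23 ≈ -2.6219e+5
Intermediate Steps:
G(B, M) = -14 + 2*M
T(v) = sqrt(8 + v)
-262503 + (T((-251 - 177)/(-100 + 54)) + G(-427, 163)) = -262503 + (sqrt(8 + (-251 - 177)/(-100 + 54)) + (-14 + 2*163)) = -262503 + (sqrt(8 - 428/(-46)) + (-14 + 326)) = -262503 + (sqrt(8 - 428*(-1/46)) + 312) = -262503 + (sqrt(8 + 214/23) + 312) = -262503 + (sqrt(398/23) + 312) = -262503 + (sqrt(9154)/23 + 312) = -262503 + (312 + sqrt(9154)/23) = -262191 + sqrt(9154)/23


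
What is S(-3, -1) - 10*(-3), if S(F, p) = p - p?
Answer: 30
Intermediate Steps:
S(F, p) = 0
S(-3, -1) - 10*(-3) = 0 - 10*(-3) = 0 + 30 = 30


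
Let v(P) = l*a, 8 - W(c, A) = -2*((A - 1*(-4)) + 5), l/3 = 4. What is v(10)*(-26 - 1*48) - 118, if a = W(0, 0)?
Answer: -23206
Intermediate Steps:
l = 12 (l = 3*4 = 12)
W(c, A) = 26 + 2*A (W(c, A) = 8 - (-2)*((A - 1*(-4)) + 5) = 8 - (-2)*((A + 4) + 5) = 8 - (-2)*((4 + A) + 5) = 8 - (-2)*(9 + A) = 8 - (-18 - 2*A) = 8 + (18 + 2*A) = 26 + 2*A)
a = 26 (a = 26 + 2*0 = 26 + 0 = 26)
v(P) = 312 (v(P) = 12*26 = 312)
v(10)*(-26 - 1*48) - 118 = 312*(-26 - 1*48) - 118 = 312*(-26 - 48) - 118 = 312*(-74) - 118 = -23088 - 118 = -23206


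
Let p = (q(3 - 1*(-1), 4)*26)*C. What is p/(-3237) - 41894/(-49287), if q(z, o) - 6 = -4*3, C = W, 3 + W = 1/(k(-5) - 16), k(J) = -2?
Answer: 8624416/12272463 ≈ 0.70275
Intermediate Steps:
W = -55/18 (W = -3 + 1/(-2 - 16) = -3 + 1/(-18) = -3 - 1/18 = -55/18 ≈ -3.0556)
C = -55/18 ≈ -3.0556
q(z, o) = -6 (q(z, o) = 6 - 4*3 = 6 - 12 = -6)
p = 1430/3 (p = -6*26*(-55/18) = -156*(-55/18) = 1430/3 ≈ 476.67)
p/(-3237) - 41894/(-49287) = (1430/3)/(-3237) - 41894/(-49287) = (1430/3)*(-1/3237) - 41894*(-1/49287) = -110/747 + 41894/49287 = 8624416/12272463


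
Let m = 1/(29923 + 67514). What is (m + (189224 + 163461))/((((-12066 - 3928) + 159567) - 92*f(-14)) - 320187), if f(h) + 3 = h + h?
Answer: -17182284173/8465423997 ≈ -2.0297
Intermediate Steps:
f(h) = -3 + 2*h (f(h) = -3 + (h + h) = -3 + 2*h)
m = 1/97437 ≈ 1.0263e-5
(m + (189224 + 163461))/((((-12066 - 3928) + 159567) - 92*f(-14)) - 320187) = (1/97437 + (189224 + 163461))/((((-12066 - 3928) + 159567) - 92*(-3 + 2*(-14))) - 320187) = (1/97437 + 352685)/(((-15994 + 159567) - 92*(-3 - 28)) - 320187) = 34364568346/(97437*((143573 - 92*(-31)) - 320187)) = 34364568346/(97437*((143573 + 2852) - 320187)) = 34364568346/(97437*(146425 - 320187)) = (34364568346/97437)/(-173762) = (34364568346/97437)*(-1/173762) = -17182284173/8465423997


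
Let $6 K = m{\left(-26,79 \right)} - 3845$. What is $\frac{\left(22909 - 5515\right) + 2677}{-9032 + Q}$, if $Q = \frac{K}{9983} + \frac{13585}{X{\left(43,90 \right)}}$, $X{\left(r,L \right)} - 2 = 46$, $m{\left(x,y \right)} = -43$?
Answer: $- \frac{9617702064}{4192401937} \approx -2.2941$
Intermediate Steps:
$X{\left(r,L \right)} = 48$ ($X{\left(r,L \right)} = 2 + 46 = 48$)
$K = -648$ ($K = \frac{-43 - 3845}{6} = \frac{1}{6} \left(-3888\right) = -648$)
$Q = \frac{135587951}{479184}$ ($Q = - \frac{648}{9983} + \frac{13585}{48} = \frac{135587951}{479184} \approx 282.96$)
$\frac{\left(22909 - 5515\right) + 2677}{-9032 + Q} = \frac{\left(22909 - 5515\right) + 2677}{-9032 + \frac{135587951}{479184}} = \frac{\left(22909 - 5515\right) + 2677}{- \frac{4192401937}{479184}} = \left(17394 + 2677\right) \left(- \frac{479184}{4192401937}\right) = 20071 \left(- \frac{479184}{4192401937}\right) = - \frac{9617702064}{4192401937}$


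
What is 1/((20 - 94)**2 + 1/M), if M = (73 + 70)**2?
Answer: 20449/111978725 ≈ 0.00018262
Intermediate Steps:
M = 20449 (M = 143**2 = 20449)
1/((20 - 94)**2 + 1/M) = 1/((20 - 94)**2 + 1/20449) = 1/((-74)**2 + 1/20449) = 1/(5476 + 1/20449) = 1/(111978725/20449) = 20449/111978725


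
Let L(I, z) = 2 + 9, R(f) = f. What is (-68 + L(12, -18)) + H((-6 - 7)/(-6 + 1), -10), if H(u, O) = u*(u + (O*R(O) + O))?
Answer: 4594/25 ≈ 183.76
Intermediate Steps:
L(I, z) = 11
H(u, O) = u*(O + u + O²) (H(u, O) = u*(u + (O*O + O)) = u*(u + (O² + O)) = u*(u + (O + O²)) = u*(O + u + O²))
(-68 + L(12, -18)) + H((-6 - 7)/(-6 + 1), -10) = (-68 + 11) + ((-6 - 7)/(-6 + 1))*(-10 + (-6 - 7)/(-6 + 1) + (-10)²) = -57 + (-13/(-5))*(-10 - 13/(-5) + 100) = -57 + (-13*(-⅕))*(-10 - 13*(-⅕) + 100) = -57 + 13*(-10 + 13/5 + 100)/5 = -57 + (13/5)*(463/5) = -57 + 6019/25 = 4594/25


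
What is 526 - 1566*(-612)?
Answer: 958918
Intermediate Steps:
526 - 1566*(-612) = 526 + 958392 = 958918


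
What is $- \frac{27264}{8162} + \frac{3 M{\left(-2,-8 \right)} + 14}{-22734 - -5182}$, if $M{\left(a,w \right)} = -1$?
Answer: $- \frac{239313755}{71629712} \approx -3.341$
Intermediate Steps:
$- \frac{27264}{8162} + \frac{3 M{\left(-2,-8 \right)} + 14}{-22734 - -5182} = - \frac{27264}{8162} + \frac{3 \left(-1\right) + 14}{-22734 - -5182} = \left(-27264\right) \frac{1}{8162} + \frac{-3 + 14}{-22734 + 5182} = - \frac{13632}{4081} + \frac{11}{-17552} = - \frac{13632}{4081} + 11 \left(- \frac{1}{17552}\right) = - \frac{13632}{4081} - \frac{11}{17552} = - \frac{239313755}{71629712}$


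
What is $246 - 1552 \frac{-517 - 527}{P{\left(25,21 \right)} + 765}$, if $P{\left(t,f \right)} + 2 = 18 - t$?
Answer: $\frac{50174}{21} \approx 2389.2$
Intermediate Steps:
$P{\left(t,f \right)} = 16 - t$ ($P{\left(t,f \right)} = -2 - \left(-18 + t\right) = 16 - t$)
$246 - 1552 \frac{-517 - 527}{P{\left(25,21 \right)} + 765} = 246 - 1552 \frac{-517 - 527}{\left(16 - 25\right) + 765} = 246 - 1552 \left(- \frac{1044}{\left(16 - 25\right) + 765}\right) = 246 - 1552 \left(- \frac{1044}{-9 + 765}\right) = 246 - 1552 \left(- \frac{1044}{756}\right) = 246 - 1552 \left(\left(-1044\right) \frac{1}{756}\right) = 246 - - \frac{45008}{21} = 246 + \frac{45008}{21} = \frac{50174}{21}$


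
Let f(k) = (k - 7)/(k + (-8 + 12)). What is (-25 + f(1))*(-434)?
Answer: 56854/5 ≈ 11371.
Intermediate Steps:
f(k) = (-7 + k)/(4 + k) (f(k) = (-7 + k)/(k + 4) = (-7 + k)/(4 + k))
(-25 + f(1))*(-434) = (-25 + (-7 + 1)/(4 + 1))*(-434) = (-25 - 6/5)*(-434) = -131/5*(-434) = 56854/5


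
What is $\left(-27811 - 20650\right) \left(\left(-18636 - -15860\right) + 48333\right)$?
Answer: $-2207737777$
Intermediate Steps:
$\left(-27811 - 20650\right) \left(\left(-18636 - -15860\right) + 48333\right) = - 48461 \left(\left(-18636 + 15860\right) + 48333\right) = - 48461 \left(-2776 + 48333\right) = \left(-48461\right) 45557 = -2207737777$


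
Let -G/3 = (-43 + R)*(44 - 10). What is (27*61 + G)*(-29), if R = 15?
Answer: -130587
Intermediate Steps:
G = 2856 (G = -3*(-43 + 15)*(44 - 10) = -(-84)*34 = -3*(-952) = 2856)
(27*61 + G)*(-29) = (27*61 + 2856)*(-29) = (1647 + 2856)*(-29) = 4503*(-29) = -130587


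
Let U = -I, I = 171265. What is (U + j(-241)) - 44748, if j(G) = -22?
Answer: -216035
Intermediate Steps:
U = -171265 (U = -1*171265 = -171265)
(U + j(-241)) - 44748 = (-171265 - 22) - 44748 = -171287 - 44748 = -216035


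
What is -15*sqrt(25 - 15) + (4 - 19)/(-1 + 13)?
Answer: -5/4 - 15*sqrt(10) ≈ -48.684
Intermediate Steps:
-15*sqrt(25 - 15) + (4 - 19)/(-1 + 13) = -15*sqrt(10) - 15/12 = -15*sqrt(10) - 15*1/12 = -15*sqrt(10) - 5/4 = -5/4 - 15*sqrt(10)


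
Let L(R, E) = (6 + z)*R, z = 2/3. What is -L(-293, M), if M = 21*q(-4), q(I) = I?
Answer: 5860/3 ≈ 1953.3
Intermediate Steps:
z = ⅔ (z = 2*(⅓) = ⅔ ≈ 0.66667)
M = -84 (M = 21*(-4) = -84)
L(R, E) = 20*R/3 (L(R, E) = (6 + ⅔)*R = 20*R/3)
-L(-293, M) = -20*(-293)/3 = -1*(-5860/3) = 5860/3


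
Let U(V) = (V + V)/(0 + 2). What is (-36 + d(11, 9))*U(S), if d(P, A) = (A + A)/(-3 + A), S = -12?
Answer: 396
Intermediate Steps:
d(P, A) = 2*A/(-3 + A) (d(P, A) = (2*A)/(-3 + A) = 2*A/(-3 + A))
U(V) = V (U(V) = (2*V)/2 = (2*V)*(½) = V)
(-36 + d(11, 9))*U(S) = (-36 + 2*9/(-3 + 9))*(-12) = (-36 + 2*9/6)*(-12) = (-36 + 2*9*(⅙))*(-12) = (-36 + 3)*(-12) = -33*(-12) = 396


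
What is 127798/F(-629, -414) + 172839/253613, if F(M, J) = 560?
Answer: 16254012007/71011640 ≈ 228.89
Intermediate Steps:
127798/F(-629, -414) + 172839/253613 = 127798/560 + 172839/253613 = 127798*(1/560) + 172839*(1/253613) = 63899/280 + 172839/253613 = 16254012007/71011640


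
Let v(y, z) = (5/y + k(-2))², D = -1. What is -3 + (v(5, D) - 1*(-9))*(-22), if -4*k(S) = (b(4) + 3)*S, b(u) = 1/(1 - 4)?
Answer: -2887/9 ≈ -320.78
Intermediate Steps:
b(u) = -⅓ (b(u) = 1/(-3) = -⅓)
k(S) = -2*S/3 (k(S) = -(-⅓ + 3)*S/4 = -2*S/3)
v(y, z) = (4/3 + 5/y)² (v(y, z) = (5/y - ⅔*(-2))² = (5/y + 4/3)² = (4/3 + 5/y)²)
-3 + (v(5, D) - 1*(-9))*(-22) = -3 + ((⅑)*(15 + 4*5)²/5² - 1*(-9))*(-22) = -3 + ((⅑)*(1/25)*(15 + 20)² + 9)*(-22) = -3 + ((⅑)*(1/25)*35² + 9)*(-22) = -3 + ((⅑)*(1/25)*1225 + 9)*(-22) = -3 + (49/9 + 9)*(-22) = -3 + (130/9)*(-22) = -3 - 2860/9 = -2887/9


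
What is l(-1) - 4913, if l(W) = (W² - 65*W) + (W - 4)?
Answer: -4852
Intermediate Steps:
l(W) = -4 + W² - 64*W (l(W) = (W² - 65*W) + (-4 + W) = -4 + W² - 64*W)
l(-1) - 4913 = (-4 + (-1)² - 64*(-1)) - 4913 = (-4 + 1 + 64) - 4913 = 61 - 4913 = -4852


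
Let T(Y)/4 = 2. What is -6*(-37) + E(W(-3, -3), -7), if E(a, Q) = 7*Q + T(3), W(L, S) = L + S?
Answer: 181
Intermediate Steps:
T(Y) = 8 (T(Y) = 4*2 = 8)
E(a, Q) = 8 + 7*Q (E(a, Q) = 7*Q + 8 = 8 + 7*Q)
-6*(-37) + E(W(-3, -3), -7) = -6*(-37) + (8 + 7*(-7)) = 222 + (8 - 49) = 222 - 41 = 181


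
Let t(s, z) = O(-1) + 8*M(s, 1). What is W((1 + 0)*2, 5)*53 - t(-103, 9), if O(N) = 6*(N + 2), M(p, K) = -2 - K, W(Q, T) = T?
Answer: 283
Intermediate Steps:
O(N) = 12 + 6*N (O(N) = 6*(2 + N) = 12 + 6*N)
t(s, z) = -18 (t(s, z) = (12 + 6*(-1)) + 8*(-2 - 1*1) = (12 - 6) + 8*(-2 - 1) = 6 + 8*(-3) = 6 - 24 = -18)
W((1 + 0)*2, 5)*53 - t(-103, 9) = 5*53 - 1*(-18) = 265 + 18 = 283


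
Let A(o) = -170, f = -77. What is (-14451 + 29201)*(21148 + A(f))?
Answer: 309425500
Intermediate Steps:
(-14451 + 29201)*(21148 + A(f)) = (-14451 + 29201)*(21148 - 170) = 14750*20978 = 309425500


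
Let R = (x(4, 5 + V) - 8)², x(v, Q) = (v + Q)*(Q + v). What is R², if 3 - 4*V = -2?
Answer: 5816822652481/65536 ≈ 8.8758e+7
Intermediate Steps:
V = 5/4 (V = ¾ - ¼*(-2) = ¾ + ½ = 5/4 ≈ 1.2500)
x(v, Q) = (Q + v)² (x(v, Q) = (Q + v)*(Q + v) = (Q + v)²)
R = 2411809/256 (R = (((5 + 5/4) + 4)² - 8)² = ((25/4 + 4)² - 8)² = ((41/4)² - 8)² = (1681/16 - 8)² = (1553/16)² = 2411809/256 ≈ 9421.1)
R² = (2411809/256)² = 5816822652481/65536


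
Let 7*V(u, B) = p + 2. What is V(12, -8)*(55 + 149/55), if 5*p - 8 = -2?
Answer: 50784/1925 ≈ 26.381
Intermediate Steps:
p = 6/5 (p = 8/5 + (⅕)*(-2) = 8/5 - ⅖ = 6/5 ≈ 1.2000)
V(u, B) = 16/35 (V(u, B) = (6/5 + 2)/7 = (⅐)*(16/5) = 16/35)
V(12, -8)*(55 + 149/55) = 16*(55 + 149/55)/35 = (16/35)*(3174/55) = 50784/1925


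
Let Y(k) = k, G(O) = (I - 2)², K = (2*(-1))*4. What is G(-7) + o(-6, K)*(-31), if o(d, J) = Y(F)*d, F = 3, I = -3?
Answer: 583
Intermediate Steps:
K = -8 (K = -2*4 = -8)
G(O) = 25 (G(O) = (-3 - 2)² = (-5)² = 25)
o(d, J) = 3*d
G(-7) + o(-6, K)*(-31) = 25 + (3*(-6))*(-31) = 25 - 18*(-31) = 25 + 558 = 583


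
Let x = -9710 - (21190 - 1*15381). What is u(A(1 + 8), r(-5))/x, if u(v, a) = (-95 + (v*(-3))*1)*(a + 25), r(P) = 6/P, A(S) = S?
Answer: 2074/11085 ≈ 0.18710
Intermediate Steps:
u(v, a) = (-95 - 3*v)*(25 + a) (u(v, a) = (-95 - 3*v*1)*(25 + a) = (-95 - 3*v)*(25 + a))
x = -15519 (x = -9710 - (21190 - 15381) = -9710 - 1*5809 = -9710 - 5809 = -15519)
u(A(1 + 8), r(-5))/x = (-2375 - 570/(-5) - 75*(1 + 8) - 3*6/(-5)*(1 + 8))/(-15519) = (-2375 - 570*(-1)/5 - 75*9 - 3*6*(-⅕)*9)*(-1/15519) = (-2375 - 95*(-6/5) - 675 - 3*(-6/5)*9)*(-1/15519) = (-2375 + 114 - 675 + 162/5)*(-1/15519) = -14518/5*(-1/15519) = 2074/11085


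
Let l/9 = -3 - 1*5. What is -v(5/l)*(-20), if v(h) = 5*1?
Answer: 100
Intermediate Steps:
l = -72 (l = 9*(-3 - 1*5) = 9*(-3 - 5) = 9*(-8) = -72)
v(h) = 5
-v(5/l)*(-20) = -1*5*(-20) = -5*(-20) = 100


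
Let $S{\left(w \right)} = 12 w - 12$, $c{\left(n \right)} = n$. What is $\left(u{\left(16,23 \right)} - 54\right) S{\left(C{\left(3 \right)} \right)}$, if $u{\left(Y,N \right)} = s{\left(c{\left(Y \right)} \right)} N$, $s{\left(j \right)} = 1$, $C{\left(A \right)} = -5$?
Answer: $2232$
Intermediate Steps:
$S{\left(w \right)} = -12 + 12 w$
$u{\left(Y,N \right)} = N$ ($u{\left(Y,N \right)} = 1 N = N$)
$\left(u{\left(16,23 \right)} - 54\right) S{\left(C{\left(3 \right)} \right)} = \left(23 - 54\right) \left(-12 + 12 \left(-5\right)\right) = - 31 \left(-12 - 60\right) = \left(-31\right) \left(-72\right) = 2232$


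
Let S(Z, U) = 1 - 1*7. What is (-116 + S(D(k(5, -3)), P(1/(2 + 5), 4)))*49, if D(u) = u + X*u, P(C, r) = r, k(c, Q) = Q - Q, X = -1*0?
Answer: -5978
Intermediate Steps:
X = 0
k(c, Q) = 0
D(u) = u (D(u) = u + 0*u = u + 0 = u)
S(Z, U) = -6 (S(Z, U) = 1 - 7 = -6)
(-116 + S(D(k(5, -3)), P(1/(2 + 5), 4)))*49 = (-116 - 6)*49 = -122*49 = -5978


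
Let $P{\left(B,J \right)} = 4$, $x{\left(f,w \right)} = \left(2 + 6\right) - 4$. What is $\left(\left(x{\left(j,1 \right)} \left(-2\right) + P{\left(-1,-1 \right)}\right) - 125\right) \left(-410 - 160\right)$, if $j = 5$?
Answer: $73530$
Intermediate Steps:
$x{\left(f,w \right)} = 4$ ($x{\left(f,w \right)} = 8 - 4 = 4$)
$\left(\left(x{\left(j,1 \right)} \left(-2\right) + P{\left(-1,-1 \right)}\right) - 125\right) \left(-410 - 160\right) = \left(\left(4 \left(-2\right) + 4\right) - 125\right) \left(-410 - 160\right) = \left(\left(-8 + 4\right) - 125\right) \left(-570\right) = \left(-4 - 125\right) \left(-570\right) = \left(-129\right) \left(-570\right) = 73530$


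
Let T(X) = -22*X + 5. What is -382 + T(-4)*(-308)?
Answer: -29026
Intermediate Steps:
T(X) = 5 - 22*X
-382 + T(-4)*(-308) = -382 + (5 - 22*(-4))*(-308) = -382 + (5 + 88)*(-308) = -382 + 93*(-308) = -382 - 28644 = -29026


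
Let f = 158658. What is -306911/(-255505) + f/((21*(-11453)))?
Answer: 11092724351/20484091355 ≈ 0.54153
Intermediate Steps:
-306911/(-255505) + f/((21*(-11453))) = -306911/(-255505) + 158658/((21*(-11453))) = -306911*(-1/255505) + 158658/(-240513) = 306911/255505 + 158658*(-1/240513) = 306911/255505 - 52886/80171 = 11092724351/20484091355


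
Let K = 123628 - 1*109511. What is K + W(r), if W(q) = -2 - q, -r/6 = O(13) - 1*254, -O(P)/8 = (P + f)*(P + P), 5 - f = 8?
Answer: 111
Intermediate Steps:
f = -3 (f = 5 - 1*8 = 5 - 8 = -3)
K = 14117 (K = 123628 - 109511 = 14117)
O(P) = -16*P*(-3 + P) (O(P) = -8*(P - 3)*(P + P) = -8*(-3 + P)*2*P = -16*P*(-3 + P))
r = 14004 (r = -6*(16*13*(3 - 1*13) - 1*254) = -6*(16*13*(3 - 13) - 254) = -6*(16*13*(-10) - 254) = -6*(-2080 - 254) = -6*(-2334) = 14004)
K + W(r) = 14117 + (-2 - 1*14004) = 14117 + (-2 - 14004) = 14117 - 14006 = 111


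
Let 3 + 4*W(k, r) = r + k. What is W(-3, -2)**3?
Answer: -8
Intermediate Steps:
W(k, r) = -3/4 + k/4 + r/4 (W(k, r) = -3/4 + (r + k)/4 = -3/4 + (k + r)/4 = -3/4 + (k/4 + r/4) = -3/4 + k/4 + r/4)
W(-3, -2)**3 = (-3/4 + (1/4)*(-3) + (1/4)*(-2))**3 = (-3/4 - 3/4 - 1/2)**3 = (-2)**3 = -8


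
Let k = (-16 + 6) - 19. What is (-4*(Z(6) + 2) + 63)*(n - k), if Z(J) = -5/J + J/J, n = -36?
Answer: -1141/3 ≈ -380.33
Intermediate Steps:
k = -29 (k = -10 - 19 = -29)
Z(J) = 1 - 5/J (Z(J) = -5/J + 1 = 1 - 5/J)
(-4*(Z(6) + 2) + 63)*(n - k) = (-4*((-5 + 6)/6 + 2) + 63)*(-36 - 1*(-29)) = (-4*((1/6)*1 + 2) + 63)*(-36 + 29) = (-4*(1/6 + 2) + 63)*(-7) = (-4*13/6 + 63)*(-7) = (-26/3 + 63)*(-7) = (163/3)*(-7) = -1141/3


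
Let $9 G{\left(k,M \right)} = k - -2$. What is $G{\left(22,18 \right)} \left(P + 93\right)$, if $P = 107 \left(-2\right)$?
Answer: $- \frac{968}{3} \approx -322.67$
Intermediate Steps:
$P = -214$
$G{\left(k,M \right)} = \frac{2}{9} + \frac{k}{9}$ ($G{\left(k,M \right)} = \frac{k - -2}{9} = \frac{k + 2}{9} = \frac{2 + k}{9} = \frac{2}{9} + \frac{k}{9}$)
$G{\left(22,18 \right)} \left(P + 93\right) = \left(\frac{2}{9} + \frac{1}{9} \cdot 22\right) \left(-214 + 93\right) = \left(\frac{2}{9} + \frac{22}{9}\right) \left(-121\right) = \frac{8}{3} \left(-121\right) = - \frac{968}{3}$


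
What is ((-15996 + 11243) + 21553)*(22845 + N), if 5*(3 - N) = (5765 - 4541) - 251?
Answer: 380577120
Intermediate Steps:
N = -958/5 (N = 3 - ((5765 - 4541) - 251)/5 = 3 - (1224 - 251)/5 = 3 - ⅕*973 = 3 - 973/5 = -958/5 ≈ -191.60)
((-15996 + 11243) + 21553)*(22845 + N) = ((-15996 + 11243) + 21553)*(22845 - 958/5) = (-4753 + 21553)*(113267/5) = 16800*(113267/5) = 380577120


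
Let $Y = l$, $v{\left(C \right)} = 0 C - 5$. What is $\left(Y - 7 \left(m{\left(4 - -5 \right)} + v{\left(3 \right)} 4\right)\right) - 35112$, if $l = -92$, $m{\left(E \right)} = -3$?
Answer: $-35043$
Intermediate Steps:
$v{\left(C \right)} = -5$ ($v{\left(C \right)} = 0 - 5 = -5$)
$Y = -92$
$\left(Y - 7 \left(m{\left(4 - -5 \right)} + v{\left(3 \right)} 4\right)\right) - 35112 = \left(-92 - 7 \left(-3 - 20\right)\right) - 35112 = \left(-92 - -161\right) - 35112 = \left(-92 + 161\right) - 35112 = 69 - 35112 = -35043$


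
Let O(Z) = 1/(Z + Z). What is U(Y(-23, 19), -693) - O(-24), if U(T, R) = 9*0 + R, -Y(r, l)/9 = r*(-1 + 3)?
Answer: -33263/48 ≈ -692.98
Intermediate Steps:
Y(r, l) = -18*r (Y(r, l) = -9*r*(-1 + 3) = -9*r*2 = -18*r)
U(T, R) = R (U(T, R) = 0 + R = R)
O(Z) = 1/(2*Z)
U(Y(-23, 19), -693) - O(-24) = -693 - 1/(2*(-24)) = -693 - (-1)/(2*24) = -693 - 1*(-1/48) = -693 + 1/48 = -33263/48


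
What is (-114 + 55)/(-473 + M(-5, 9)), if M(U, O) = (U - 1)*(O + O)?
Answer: 59/581 ≈ 0.10155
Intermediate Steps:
M(U, O) = 2*O*(-1 + U) (M(U, O) = (-1 + U)*(2*O) = 2*O*(-1 + U))
(-114 + 55)/(-473 + M(-5, 9)) = (-114 + 55)/(-473 + 2*9*(-1 - 5)) = -59/(-473 + 2*9*(-6)) = -59/(-473 - 108) = -59/(-581) = -59*(-1/581) = 59/581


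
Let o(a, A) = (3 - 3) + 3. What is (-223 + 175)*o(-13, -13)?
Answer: -144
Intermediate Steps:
o(a, A) = 3 (o(a, A) = 0 + 3 = 3)
(-223 + 175)*o(-13, -13) = (-223 + 175)*3 = -48*3 = -144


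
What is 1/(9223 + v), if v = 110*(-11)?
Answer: 1/8013 ≈ 0.00012480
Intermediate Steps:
v = -1210
1/(9223 + v) = 1/(9223 - 1210) = 1/8013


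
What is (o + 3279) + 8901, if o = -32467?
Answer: -20287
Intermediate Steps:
(o + 3279) + 8901 = (-32467 + 3279) + 8901 = -29188 + 8901 = -20287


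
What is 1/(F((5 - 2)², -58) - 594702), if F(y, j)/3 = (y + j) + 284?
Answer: -1/593997 ≈ -1.6835e-6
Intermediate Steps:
F(y, j) = 852 + 3*j + 3*y (F(y, j) = 3*((y + j) + 284) = 3*((j + y) + 284) = 3*(284 + j + y) = 852 + 3*j + 3*y)
1/(F((5 - 2)², -58) - 594702) = 1/((852 + 3*(-58) + 3*(5 - 2)²) - 594702) = 1/((852 - 174 + 3*3²) - 594702) = 1/((852 - 174 + 3*9) - 594702) = 1/((852 - 174 + 27) - 594702) = 1/(705 - 594702) = 1/(-593997) = -1/593997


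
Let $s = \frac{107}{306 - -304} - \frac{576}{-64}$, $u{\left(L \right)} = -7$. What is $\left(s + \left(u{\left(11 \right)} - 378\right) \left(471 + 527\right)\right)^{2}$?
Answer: $\frac{54931501406338209}{372100} \approx 1.4763 \cdot 10^{11}$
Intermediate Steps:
$s = \frac{5597}{610}$ ($s = \frac{107}{306 + 304} - -9 = \frac{107}{610} + 9 = \frac{5597}{610} \approx 9.1754$)
$\left(s + \left(u{\left(11 \right)} - 378\right) \left(471 + 527\right)\right)^{2} = \left(\frac{5597}{610} + \left(-7 - 378\right) \left(471 + 527\right)\right)^{2} = \left(\frac{5597}{610} - 384230\right)^{2} = \left(- \frac{234374703}{610}\right)^{2} = \frac{54931501406338209}{372100}$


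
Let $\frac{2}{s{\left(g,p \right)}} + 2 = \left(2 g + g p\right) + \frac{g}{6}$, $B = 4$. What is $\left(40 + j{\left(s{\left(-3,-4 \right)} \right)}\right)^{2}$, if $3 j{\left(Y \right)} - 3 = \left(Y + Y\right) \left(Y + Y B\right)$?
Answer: $\frac{38278969}{21609} \approx 1771.4$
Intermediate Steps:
$s{\left(g,p \right)} = \frac{2}{-2 + \frac{13 g}{6} + g p}$ ($s{\left(g,p \right)} = \frac{2}{-2 + \left(\left(2 g + g p\right) + \frac{g}{6}\right)} = \frac{2}{-2 + \left(\frac{13 g}{6} + g p\right)} = \frac{2}{-2 + \frac{13 g}{6} + g p}$)
$j{\left(Y \right)} = 1 + \frac{10 Y^{2}}{3}$ ($j{\left(Y \right)} = 1 + \frac{\left(Y + Y\right) \left(Y + Y 4\right)}{3} = 1 + \frac{2 Y \left(Y + 4 Y\right)}{3} = 1 + \frac{2 Y 5 Y}{3} = 1 + \frac{10 Y^{2}}{3}$)
$\left(40 + j{\left(s{\left(-3,-4 \right)} \right)}\right)^{2} = \left(40 + \left(1 + \frac{10 \left(\frac{12}{-12 + 13 \left(-3\right) + 6 \left(-3\right) \left(-4\right)}\right)^{2}}{3}\right)\right)^{2} = \left(40 + \left(1 + \frac{10 \left(\frac{12}{-12 - 39 + 72}\right)^{2}}{3}\right)\right)^{2} = \left(40 + \left(1 + \frac{10 \left(\frac{12}{21}\right)^{2}}{3}\right)\right)^{2} = \left(40 + \left(1 + \frac{10 \left(12 \cdot \frac{1}{21}\right)^{2}}{3}\right)\right)^{2} = \left(40 + \left(1 + \frac{10 \left(\frac{4}{7}\right)^{2}}{3}\right)\right)^{2} = \left(40 + \left(1 + \frac{10}{3} \cdot \frac{16}{49}\right)\right)^{2} = \left(40 + \left(1 + \frac{160}{147}\right)\right)^{2} = \left(40 + \frac{307}{147}\right)^{2} = \left(\frac{6187}{147}\right)^{2} = \frac{38278969}{21609}$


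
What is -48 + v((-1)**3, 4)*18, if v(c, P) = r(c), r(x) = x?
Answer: -66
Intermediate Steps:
v(c, P) = c
-48 + v((-1)**3, 4)*18 = -48 + (-1)**3*18 = -48 - 1*18 = -48 - 18 = -66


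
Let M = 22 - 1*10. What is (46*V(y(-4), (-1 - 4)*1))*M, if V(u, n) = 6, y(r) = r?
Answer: 3312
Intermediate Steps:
M = 12 (M = 22 - 10 = 12)
(46*V(y(-4), (-1 - 4)*1))*M = (46*6)*12 = 276*12 = 3312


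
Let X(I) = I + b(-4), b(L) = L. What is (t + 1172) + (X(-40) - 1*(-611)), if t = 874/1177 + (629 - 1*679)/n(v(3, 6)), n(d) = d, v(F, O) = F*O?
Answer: 18399668/10593 ≈ 1737.0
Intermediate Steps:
t = -21559/10593 (t = 874/1177 + (629 - 1*679)/((3*6)) = 874*(1/1177) + (629 - 679)/18 = 874/1177 - 50*1/18 = 874/1177 - 25/9 = -21559/10593 ≈ -2.0352)
X(I) = -4 + I (X(I) = I - 4 = -4 + I)
(t + 1172) + (X(-40) - 1*(-611)) = (-21559/10593 + 1172) + ((-4 - 40) - 1*(-611)) = 12393437/10593 + (-44 + 611) = 12393437/10593 + 567 = 18399668/10593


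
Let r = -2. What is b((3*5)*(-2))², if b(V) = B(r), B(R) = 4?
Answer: 16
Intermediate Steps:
b(V) = 4
b((3*5)*(-2))² = 4² = 16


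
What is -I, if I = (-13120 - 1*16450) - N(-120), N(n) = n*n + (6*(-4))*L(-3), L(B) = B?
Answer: 44042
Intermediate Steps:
N(n) = 72 + n² (N(n) = n*n + (6*(-4))*(-3) = n² - 24*(-3) = n² + 72 = 72 + n²)
I = -44042 (I = (-13120 - 1*16450) - (72 + (-120)²) = (-13120 - 16450) - (72 + 14400) = -29570 - 1*14472 = -29570 - 14472 = -44042)
-I = -1*(-44042) = 44042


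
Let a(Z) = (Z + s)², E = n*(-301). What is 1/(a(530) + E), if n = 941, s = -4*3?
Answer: -1/14917 ≈ -6.7038e-5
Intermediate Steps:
s = -12
E = -283241 (E = 941*(-301) = -283241)
a(Z) = (-12 + Z)² (a(Z) = (Z - 12)² = (-12 + Z)²)
1/(a(530) + E) = 1/((-12 + 530)² - 283241) = 1/(518² - 283241) = 1/(268324 - 283241) = 1/(-14917) = -1/14917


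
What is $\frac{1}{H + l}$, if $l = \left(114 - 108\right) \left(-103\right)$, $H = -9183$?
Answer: $- \frac{1}{9801} \approx -0.00010203$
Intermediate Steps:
$l = -618$ ($l = 6 \left(-103\right) = -618$)
$\frac{1}{H + l} = \frac{1}{-9183 - 618} = \frac{1}{-9801} = - \frac{1}{9801}$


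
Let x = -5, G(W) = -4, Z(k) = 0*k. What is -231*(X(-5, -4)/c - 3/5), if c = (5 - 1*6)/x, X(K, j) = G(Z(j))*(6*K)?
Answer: -692307/5 ≈ -1.3846e+5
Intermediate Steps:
Z(k) = 0
X(K, j) = -24*K
c = ⅕ (c = (5 - 1*6)/(-5) = (5 - 6)*(-⅕) = -1*(-⅕) = ⅕ ≈ 0.20000)
-231*(X(-5, -4)/c - 3/5) = -231*((-24*(-5))/(⅕) - 3/5) = -231*(120*5 - 3*⅕) = -231*(600 - ⅗) = -231*2997/5 = -692307/5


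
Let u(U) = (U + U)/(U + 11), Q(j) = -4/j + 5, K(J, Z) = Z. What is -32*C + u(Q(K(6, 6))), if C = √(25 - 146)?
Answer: 13/23 - 352*I ≈ 0.56522 - 352.0*I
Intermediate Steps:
Q(j) = 5 - 4/j
u(U) = 2*U/(11 + U) (u(U) = (2*U)/(11 + U) = 2*U/(11 + U))
C = 11*I (C = √(-121) = 11*I ≈ 11.0*I)
-32*C + u(Q(K(6, 6))) = -352*I + 2*(5 - 4/6)/(11 + (5 - 4/6)) = -352*I + 2*(5 - 4*⅙)/(11 + (5 - 4*⅙)) = -352*I + 2*(5 - ⅔)/(11 + (5 - ⅔)) = -352*I + 2*(13/3)/(11 + 13/3) = -352*I + 2*(13/3)/(46/3) = -352*I + 2*(13/3)*(3/46) = -352*I + 13/23 = 13/23 - 352*I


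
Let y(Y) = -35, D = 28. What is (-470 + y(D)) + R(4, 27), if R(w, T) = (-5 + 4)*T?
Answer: -532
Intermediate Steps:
R(w, T) = -T
(-470 + y(D)) + R(4, 27) = (-470 - 35) - 1*27 = -505 - 27 = -532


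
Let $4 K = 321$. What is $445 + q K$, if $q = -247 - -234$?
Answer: $- \frac{2393}{4} \approx -598.25$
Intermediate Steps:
$K = \frac{321}{4}$ ($K = \frac{1}{4} \cdot 321 = \frac{321}{4} \approx 80.25$)
$q = -13$ ($q = -247 + 234 = -13$)
$445 + q K = 445 - \frac{4173}{4} = - \frac{2393}{4}$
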